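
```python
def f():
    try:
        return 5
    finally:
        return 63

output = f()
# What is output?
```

Step-by-step execution trace:
1. `f()` enters try: `return 5` sets pending return value 5.
2. Before returning, `finally: return 63` runs and overrides the pending return.
3. f() returns 63 → output = 63.
Result: 63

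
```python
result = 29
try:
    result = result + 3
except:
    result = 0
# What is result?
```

Step-by-step execution trace:
1. result starts at 29.
2. try: `result = result + 3` → result = 32. No exception raised.
3. `except` is skipped.
Result: 32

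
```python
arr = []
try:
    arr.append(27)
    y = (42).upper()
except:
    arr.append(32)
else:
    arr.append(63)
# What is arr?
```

Step-by-step execution trace:
1. try: `arr.append(27)` → arr = [27].
2. `y = (42).upper()` raises AttributeError.
3. bare `except` matches → `arr.append(32)` → arr = [27, 32].
4. `else` is skipped (an exception was raised).
Result: [27, 32]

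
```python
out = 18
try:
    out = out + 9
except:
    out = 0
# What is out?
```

Step-by-step execution trace:
1. out starts at 18.
2. try: `out = out + 9` → out = 27. No exception raised.
3. `except` is skipped.
Result: 27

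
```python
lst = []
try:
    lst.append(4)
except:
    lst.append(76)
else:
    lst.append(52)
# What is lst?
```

Step-by-step execution trace:
1. try: `lst.append(4)` → lst = [4]. No exception raised.
2. `except` is skipped.
3. `else` runs (try completed without exception): `lst.append(52)` → lst = [4, 52].
Result: [4, 52]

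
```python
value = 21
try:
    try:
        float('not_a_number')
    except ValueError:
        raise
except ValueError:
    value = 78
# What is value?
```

Step-by-step execution trace:
1. Inner try: `float('not_a_number')` raises ValueError.
2. Inner `except ValueError` matches; bare `raise` re-raises the same ValueError.
3. Outer `except ValueError` matches → value = 78.
Result: 78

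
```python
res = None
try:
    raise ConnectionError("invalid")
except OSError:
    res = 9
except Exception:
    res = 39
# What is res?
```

Step-by-step execution trace:
1. `raise ConnectionError(...)` raises ConnectionError.
2. `except OSError` matches (ConnectionError is a subclass of OSError) → res = 9.
3. `except Exception` is not reached.
Result: 9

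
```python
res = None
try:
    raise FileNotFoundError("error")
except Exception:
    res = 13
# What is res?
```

Step-by-step execution trace:
1. `raise FileNotFoundError(...)` raises FileNotFoundError.
2. `except Exception` matches (FileNotFoundError is a subclass of Exception) → res = 13.
Result: 13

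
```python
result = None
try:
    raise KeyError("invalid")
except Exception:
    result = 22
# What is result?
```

Step-by-step execution trace:
1. `raise KeyError(...)` raises KeyError.
2. `except Exception` matches (KeyError is a subclass of Exception) → result = 22.
Result: 22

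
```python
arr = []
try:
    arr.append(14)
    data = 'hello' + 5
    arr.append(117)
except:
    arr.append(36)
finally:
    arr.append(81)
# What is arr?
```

Step-by-step execution trace:
1. try: `arr.append(14)` → arr = [14].
2. `data = 'hello' + 5` raises TypeError; `arr.append(117)` is not reached.
3. bare `except` matches → `arr.append(36)` → arr = [14, 36].
4. finally always runs: `arr.append(81)` → arr = [14, 36, 81].
Result: [14, 36, 81]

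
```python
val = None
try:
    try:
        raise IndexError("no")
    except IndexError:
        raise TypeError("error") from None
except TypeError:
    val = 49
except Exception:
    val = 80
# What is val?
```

Step-by-step execution trace:
1. Inner try raises IndexError; inner `except IndexError` catches it.
2. `raise TypeError(...) from None` raises TypeError (from None suppresses __context__, but the active exception is still TypeError).
3. Outer `except TypeError` matches → val = 49.
4. `except Exception` is not reached.
Result: 49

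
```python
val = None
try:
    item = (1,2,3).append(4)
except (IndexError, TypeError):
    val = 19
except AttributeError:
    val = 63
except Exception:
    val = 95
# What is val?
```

Step-by-step execution trace:
1. `item = (1,2,3).append(4)` raises AttributeError.
2. `except (IndexError, TypeError)` does not match AttributeError; skipped.
3. `except AttributeError` matches (exact type match) → val = 63.
4. `except Exception` is not reached.
Result: 63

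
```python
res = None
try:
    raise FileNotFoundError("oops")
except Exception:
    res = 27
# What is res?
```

Step-by-step execution trace:
1. `raise FileNotFoundError(...)` raises FileNotFoundError.
2. `except Exception` matches (FileNotFoundError is a subclass of Exception) → res = 27.
Result: 27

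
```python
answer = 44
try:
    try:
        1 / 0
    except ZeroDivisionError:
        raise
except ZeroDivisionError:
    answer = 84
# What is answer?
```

Step-by-step execution trace:
1. Inner try: `1 / 0` raises ZeroDivisionError.
2. Inner `except ZeroDivisionError` matches; bare `raise` re-raises the same ZeroDivisionError.
3. Outer `except ZeroDivisionError` matches → answer = 84.
Result: 84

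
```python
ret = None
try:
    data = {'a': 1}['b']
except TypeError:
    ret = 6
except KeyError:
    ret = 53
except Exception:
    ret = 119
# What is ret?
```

Step-by-step execution trace:
1. `data = {'a': 1}['b']` raises KeyError.
2. `except TypeError` does not match KeyError; skipped.
3. `except KeyError` matches → ret = 53.
4. Remaining except clauses are skipped.
Result: 53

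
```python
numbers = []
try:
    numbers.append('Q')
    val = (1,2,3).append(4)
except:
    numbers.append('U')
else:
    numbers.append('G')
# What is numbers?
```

Step-by-step execution trace:
1. try: `numbers.append('Q')` → numbers = ['Q'].
2. `val = (1,2,3).append(4)` raises AttributeError.
3. bare `except` matches → `numbers.append('U')` → numbers = ['Q', 'U'].
4. `else` is skipped (an exception was raised).
Result: ['Q', 'U']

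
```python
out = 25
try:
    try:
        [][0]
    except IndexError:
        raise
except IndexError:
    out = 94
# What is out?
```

Step-by-step execution trace:
1. Inner try: `[][0]` raises IndexError.
2. Inner `except IndexError` matches; bare `raise` re-raises the same IndexError.
3. Outer `except IndexError` matches → out = 94.
Result: 94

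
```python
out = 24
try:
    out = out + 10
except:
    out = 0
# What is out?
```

Step-by-step execution trace:
1. out starts at 24.
2. try: `out = out + 10` → out = 34. No exception raised.
3. `except` is skipped.
Result: 34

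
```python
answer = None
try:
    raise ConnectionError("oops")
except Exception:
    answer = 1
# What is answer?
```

Step-by-step execution trace:
1. `raise ConnectionError(...)` raises ConnectionError.
2. `except Exception` matches (ConnectionError is a subclass of Exception) → answer = 1.
Result: 1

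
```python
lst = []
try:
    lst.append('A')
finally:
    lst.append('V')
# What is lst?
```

Step-by-step execution trace:
1. try: `lst.append('A')` → lst = ['A'].
2. The try body completes without raising.
3. finally always runs: `lst.append('V')` → lst = ['A', 'V'].
Result: ['A', 'V']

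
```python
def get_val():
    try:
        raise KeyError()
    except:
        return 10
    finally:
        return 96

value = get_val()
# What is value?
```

Step-by-step execution trace:
1. `get_val()` enters try: `raise KeyError()` raises KeyError.
2. bare `except` matches → `return 10` sets pending return value 10.
3. Before returning, `finally: return 96` runs and overrides the pending return.
4. get_val() returns 96 → value = 96.
Result: 96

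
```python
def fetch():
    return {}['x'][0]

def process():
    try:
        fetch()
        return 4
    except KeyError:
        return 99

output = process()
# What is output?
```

Step-by-step execution trace:
1. `process()` calls `fetch()`.
2. `fetch()` evaluates `{}['x'][0]`, which raises KeyError; it propagates to the caller.
3. `return 4` is not reached.
4. `except KeyError` in process matches → returns 99.
5. output = 99.
Result: 99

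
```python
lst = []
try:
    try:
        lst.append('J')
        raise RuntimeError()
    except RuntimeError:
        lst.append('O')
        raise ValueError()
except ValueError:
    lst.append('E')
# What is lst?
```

Step-by-step execution trace:
1. Inner try: `lst.append('J')` → lst = ['J'].
2. `raise RuntimeError()` raises RuntimeError.
3. Inner `except RuntimeError` matches → `lst.append('O')` → lst = ['J', 'O'].
4. `raise ValueError()` raises ValueError; propagates to outer try.
5. Outer `except ValueError` matches → `lst.append('E')` → lst = ['J', 'O', 'E'].
Result: ['J', 'O', 'E']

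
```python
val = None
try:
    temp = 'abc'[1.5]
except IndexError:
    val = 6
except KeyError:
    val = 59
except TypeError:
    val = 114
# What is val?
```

Step-by-step execution trace:
1. `temp = 'abc'[1.5]` raises TypeError.
2. `except IndexError` does not match TypeError; skipped.
3. `except KeyError` does not match TypeError; skipped.
4. `except TypeError` matches → val = 114.
Result: 114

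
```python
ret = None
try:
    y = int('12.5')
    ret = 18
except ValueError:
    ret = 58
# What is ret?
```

Step-by-step execution trace:
1. `y = int('12.5')` raises ValueError.
2. `ret = 18` is not reached.
3. `except ValueError` matches → ret = 58.
Result: 58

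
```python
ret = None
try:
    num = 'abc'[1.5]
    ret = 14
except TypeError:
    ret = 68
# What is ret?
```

Step-by-step execution trace:
1. `num = 'abc'[1.5]` raises TypeError.
2. `ret = 14` is not reached.
3. `except TypeError` matches → ret = 68.
Result: 68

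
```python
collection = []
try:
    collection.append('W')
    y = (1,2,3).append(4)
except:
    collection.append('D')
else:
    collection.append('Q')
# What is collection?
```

Step-by-step execution trace:
1. try: `collection.append('W')` → collection = ['W'].
2. `y = (1,2,3).append(4)` raises AttributeError.
3. bare `except` matches → `collection.append('D')` → collection = ['W', 'D'].
4. `else` is skipped (an exception was raised).
Result: ['W', 'D']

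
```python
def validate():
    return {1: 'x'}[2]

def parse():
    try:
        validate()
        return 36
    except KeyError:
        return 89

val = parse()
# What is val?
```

Step-by-step execution trace:
1. `parse()` calls `validate()`.
2. `validate()` evaluates `{1: 'x'}[2]`, which raises KeyError; it propagates to the caller.
3. `return 36` is not reached.
4. `except KeyError` in parse matches → returns 89.
5. val = 89.
Result: 89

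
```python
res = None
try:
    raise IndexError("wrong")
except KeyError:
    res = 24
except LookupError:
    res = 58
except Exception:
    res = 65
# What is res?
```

Step-by-step execution trace:
1. `raise IndexError(...)` raises IndexError.
2. `except KeyError` does not match (IndexError is not a subclass of KeyError); skipped.
3. `except LookupError` matches (IndexError is a subclass of LookupError) → res = 58.
4. `except Exception` is not reached.
Result: 58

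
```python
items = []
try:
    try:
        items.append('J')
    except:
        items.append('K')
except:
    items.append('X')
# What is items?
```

Step-by-step execution trace:
1. Inner try: `items.append('J')` → items = ['J']. No exception raised.
2. Inner `except` is skipped.
3. Inner try completes normally; outer `except` is skipped.
Result: ['J']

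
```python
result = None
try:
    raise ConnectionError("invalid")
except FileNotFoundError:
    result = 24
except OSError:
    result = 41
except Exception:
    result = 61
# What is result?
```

Step-by-step execution trace:
1. `raise ConnectionError(...)` raises ConnectionError.
2. `except FileNotFoundError` does not match (ConnectionError is not a subclass of FileNotFoundError); skipped.
3. `except OSError` matches (ConnectionError is a subclass of OSError) → result = 41.
4. `except Exception` is not reached.
Result: 41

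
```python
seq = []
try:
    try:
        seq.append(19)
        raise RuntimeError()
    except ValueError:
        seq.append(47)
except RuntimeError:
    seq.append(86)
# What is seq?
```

Step-by-step execution trace:
1. Inner try: `seq.append(19)` → seq = [19].
2. `raise RuntimeError()` raises RuntimeError.
3. Inner `except ValueError` does not match RuntimeError; exception propagates to outer try.
4. Outer `except RuntimeError` matches → `seq.append(86)` → seq = [19, 86].
Result: [19, 86]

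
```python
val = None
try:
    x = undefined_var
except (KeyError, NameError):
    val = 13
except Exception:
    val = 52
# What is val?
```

Step-by-step execution trace:
1. `x = undefined_var` raises NameError.
2. `except (KeyError, NameError)` matches (NameError is in the tuple) → val = 13.
3. `except Exception` is not reached.
Result: 13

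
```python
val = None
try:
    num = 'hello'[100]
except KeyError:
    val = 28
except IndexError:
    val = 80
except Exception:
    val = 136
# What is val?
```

Step-by-step execution trace:
1. `num = 'hello'[100]` raises IndexError.
2. `except KeyError` does not match IndexError; skipped.
3. `except IndexError` matches → val = 80.
4. Remaining except clauses are skipped.
Result: 80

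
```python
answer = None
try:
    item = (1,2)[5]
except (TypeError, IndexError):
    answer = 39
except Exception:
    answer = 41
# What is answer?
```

Step-by-step execution trace:
1. `item = (1,2)[5]` raises IndexError.
2. `except (TypeError, IndexError)` matches (IndexError is in the tuple) → answer = 39.
3. `except Exception` is not reached.
Result: 39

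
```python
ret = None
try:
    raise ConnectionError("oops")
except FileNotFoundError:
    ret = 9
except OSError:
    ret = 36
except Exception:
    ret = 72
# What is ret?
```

Step-by-step execution trace:
1. `raise ConnectionError(...)` raises ConnectionError.
2. `except FileNotFoundError` does not match (ConnectionError is not a subclass of FileNotFoundError); skipped.
3. `except OSError` matches (ConnectionError is a subclass of OSError) → ret = 36.
4. `except Exception` is not reached.
Result: 36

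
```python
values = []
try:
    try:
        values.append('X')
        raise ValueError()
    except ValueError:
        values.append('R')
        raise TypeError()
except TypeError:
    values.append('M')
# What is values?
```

Step-by-step execution trace:
1. Inner try: `values.append('X')` → values = ['X'].
2. `raise ValueError()` raises ValueError.
3. Inner `except ValueError` matches → `values.append('R')` → values = ['X', 'R'].
4. `raise TypeError()` raises TypeError; propagates to outer try.
5. Outer `except TypeError` matches → `values.append('M')` → values = ['X', 'R', 'M'].
Result: ['X', 'R', 'M']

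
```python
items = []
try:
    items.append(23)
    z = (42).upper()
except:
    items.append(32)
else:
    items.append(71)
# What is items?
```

Step-by-step execution trace:
1. try: `items.append(23)` → items = [23].
2. `z = (42).upper()` raises AttributeError.
3. bare `except` matches → `items.append(32)` → items = [23, 32].
4. `else` is skipped (an exception was raised).
Result: [23, 32]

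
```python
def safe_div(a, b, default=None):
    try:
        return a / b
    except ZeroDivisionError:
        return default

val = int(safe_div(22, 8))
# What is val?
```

Step-by-step execution trace:
1. `safe_div(22, 8)` enters try: `return 22 / 8` → returns 2.75. No exception raised.
2. `except ZeroDivisionError` is skipped.
3. `int(2.75)` → 2 → val = 2.
Result: 2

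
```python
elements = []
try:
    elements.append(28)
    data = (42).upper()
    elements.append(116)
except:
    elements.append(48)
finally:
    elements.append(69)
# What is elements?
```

Step-by-step execution trace:
1. try: `elements.append(28)` → elements = [28].
2. `data = (42).upper()` raises AttributeError; `elements.append(116)` is not reached.
3. bare `except` matches → `elements.append(48)` → elements = [28, 48].
4. finally always runs: `elements.append(69)` → elements = [28, 48, 69].
Result: [28, 48, 69]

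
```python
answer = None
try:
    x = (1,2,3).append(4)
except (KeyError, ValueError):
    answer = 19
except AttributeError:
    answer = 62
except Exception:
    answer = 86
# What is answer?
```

Step-by-step execution trace:
1. `x = (1,2,3).append(4)` raises AttributeError.
2. `except (KeyError, ValueError)` does not match AttributeError; skipped.
3. `except AttributeError` matches (exact type match) → answer = 62.
4. `except Exception` is not reached.
Result: 62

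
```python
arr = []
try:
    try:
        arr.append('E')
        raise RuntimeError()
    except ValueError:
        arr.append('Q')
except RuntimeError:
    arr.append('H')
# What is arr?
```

Step-by-step execution trace:
1. Inner try: `arr.append('E')` → arr = ['E'].
2. `raise RuntimeError()` raises RuntimeError.
3. Inner `except ValueError` does not match RuntimeError; exception propagates to outer try.
4. Outer `except RuntimeError` matches → `arr.append('H')` → arr = ['E', 'H'].
Result: ['E', 'H']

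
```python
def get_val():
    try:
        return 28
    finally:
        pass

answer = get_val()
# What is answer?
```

Step-by-step execution trace:
1. `get_val()` enters try: `return 28` sets pending return value 28.
2. Before returning, `finally: pass` runs (no effect).
3. get_val() returns 28 → answer = 28.
Result: 28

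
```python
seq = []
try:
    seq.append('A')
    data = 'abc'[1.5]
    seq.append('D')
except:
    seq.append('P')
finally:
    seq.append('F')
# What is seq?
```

Step-by-step execution trace:
1. try: `seq.append('A')` → seq = ['A'].
2. `data = 'abc'[1.5]` raises TypeError; `seq.append('D')` is not reached.
3. bare `except` matches → `seq.append('P')` → seq = ['A', 'P'].
4. finally always runs: `seq.append('F')` → seq = ['A', 'P', 'F'].
Result: ['A', 'P', 'F']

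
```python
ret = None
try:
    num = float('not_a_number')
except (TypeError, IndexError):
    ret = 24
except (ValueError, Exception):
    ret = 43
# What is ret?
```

Step-by-step execution trace:
1. `num = float('not_a_number')` raises ValueError.
2. `except (TypeError, IndexError)` does not match ValueError; skipped.
3. `except (ValueError, Exception)` matches (ValueError is in the tuple) → ret = 43.
Result: 43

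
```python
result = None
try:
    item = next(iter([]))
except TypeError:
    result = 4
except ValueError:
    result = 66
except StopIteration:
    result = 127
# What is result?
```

Step-by-step execution trace:
1. `item = next(iter([]))` raises StopIteration.
2. `except TypeError` does not match StopIteration; skipped.
3. `except ValueError` does not match StopIteration; skipped.
4. `except StopIteration` matches → result = 127.
Result: 127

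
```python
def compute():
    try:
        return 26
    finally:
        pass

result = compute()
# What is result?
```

Step-by-step execution trace:
1. `compute()` enters try: `return 26` sets pending return value 26.
2. Before returning, `finally: pass` runs (no effect).
3. compute() returns 26 → result = 26.
Result: 26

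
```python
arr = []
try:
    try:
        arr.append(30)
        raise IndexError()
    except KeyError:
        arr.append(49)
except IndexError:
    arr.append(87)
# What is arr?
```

Step-by-step execution trace:
1. Inner try: `arr.append(30)` → arr = [30].
2. `raise IndexError()` raises IndexError.
3. Inner `except KeyError` does not match IndexError; exception propagates to outer try.
4. Outer `except IndexError` matches → `arr.append(87)` → arr = [30, 87].
Result: [30, 87]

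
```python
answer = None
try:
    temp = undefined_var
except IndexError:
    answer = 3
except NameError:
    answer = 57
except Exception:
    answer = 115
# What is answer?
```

Step-by-step execution trace:
1. `temp = undefined_var` raises NameError.
2. `except IndexError` does not match NameError; skipped.
3. `except NameError` matches → answer = 57.
4. Remaining except clauses are skipped.
Result: 57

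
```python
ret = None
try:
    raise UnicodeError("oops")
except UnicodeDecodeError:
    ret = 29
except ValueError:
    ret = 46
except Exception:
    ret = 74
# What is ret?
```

Step-by-step execution trace:
1. `raise UnicodeError(...)` raises UnicodeError.
2. `except UnicodeDecodeError` does not match (UnicodeError is not a subclass of UnicodeDecodeError); skipped.
3. `except ValueError` matches (UnicodeError is a subclass of ValueError) → ret = 46.
4. `except Exception` is not reached.
Result: 46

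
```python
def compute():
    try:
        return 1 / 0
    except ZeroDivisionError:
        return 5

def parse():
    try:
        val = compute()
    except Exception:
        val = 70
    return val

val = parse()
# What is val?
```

Step-by-step execution trace:
1. `parse()` calls `compute()`.
2. In compute: `1 / 0` raises ZeroDivisionError; `except ZeroDivisionError` catches it → returns 5.
3. In parse: `val = compute()` → val = 5. No exception reaches parse.
4. `except Exception` is skipped; parse returns 5.
5. val = 5.
Result: 5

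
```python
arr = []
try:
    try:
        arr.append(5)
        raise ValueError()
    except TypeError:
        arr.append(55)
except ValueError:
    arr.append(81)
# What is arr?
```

Step-by-step execution trace:
1. Inner try: `arr.append(5)` → arr = [5].
2. `raise ValueError()` raises ValueError.
3. Inner `except TypeError` does not match ValueError; exception propagates to outer try.
4. Outer `except ValueError` matches → `arr.append(81)` → arr = [5, 81].
Result: [5, 81]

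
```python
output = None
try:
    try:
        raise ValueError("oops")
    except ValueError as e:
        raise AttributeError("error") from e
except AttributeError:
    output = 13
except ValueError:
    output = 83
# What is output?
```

Step-by-step execution trace:
1. Inner try raises ValueError; inner `except ValueError as e` catches it.
2. `raise AttributeError(...) from e` raises AttributeError (ValueError is attached as __cause__, but only AttributeError is active).
3. Outer `except AttributeError` matches → output = 13.
4. `except ValueError` is not reached.
Result: 13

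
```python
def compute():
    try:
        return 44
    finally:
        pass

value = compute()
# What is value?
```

Step-by-step execution trace:
1. `compute()` enters try: `return 44` sets pending return value 44.
2. Before returning, `finally: pass` runs (no effect).
3. compute() returns 44 → value = 44.
Result: 44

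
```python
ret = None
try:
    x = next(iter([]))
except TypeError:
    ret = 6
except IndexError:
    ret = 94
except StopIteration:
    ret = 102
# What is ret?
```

Step-by-step execution trace:
1. `x = next(iter([]))` raises StopIteration.
2. `except TypeError` does not match StopIteration; skipped.
3. `except IndexError` does not match StopIteration; skipped.
4. `except StopIteration` matches → ret = 102.
Result: 102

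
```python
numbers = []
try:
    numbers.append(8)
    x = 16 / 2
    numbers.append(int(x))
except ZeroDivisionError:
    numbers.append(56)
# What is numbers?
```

Step-by-step execution trace:
1. try: `numbers.append(8)` → numbers = [8].
2. `x = 16 / 2` → x = 8.0. No exception raised.
3. `numbers.append(int(x))` → numbers = [8, 8].
4. `except ZeroDivisionError` is skipped (no exception was raised).
Result: [8, 8]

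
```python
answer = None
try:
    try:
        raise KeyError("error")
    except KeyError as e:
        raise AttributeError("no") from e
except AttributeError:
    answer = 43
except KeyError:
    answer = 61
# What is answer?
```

Step-by-step execution trace:
1. Inner try raises KeyError; inner `except KeyError as e` catches it.
2. `raise AttributeError(...) from e` raises AttributeError (KeyError is attached as __cause__, but only AttributeError is active).
3. Outer `except AttributeError` matches → answer = 43.
4. `except KeyError` is not reached.
Result: 43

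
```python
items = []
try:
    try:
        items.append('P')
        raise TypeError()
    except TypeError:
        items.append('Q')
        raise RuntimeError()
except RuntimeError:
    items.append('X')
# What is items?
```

Step-by-step execution trace:
1. Inner try: `items.append('P')` → items = ['P'].
2. `raise TypeError()` raises TypeError.
3. Inner `except TypeError` matches → `items.append('Q')` → items = ['P', 'Q'].
4. `raise RuntimeError()` raises RuntimeError; propagates to outer try.
5. Outer `except RuntimeError` matches → `items.append('X')` → items = ['P', 'Q', 'X'].
Result: ['P', 'Q', 'X']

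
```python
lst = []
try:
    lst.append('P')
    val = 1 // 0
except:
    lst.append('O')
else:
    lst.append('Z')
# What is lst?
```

Step-by-step execution trace:
1. try: `lst.append('P')` → lst = ['P'].
2. `val = 1 // 0` raises ZeroDivisionError.
3. bare `except` matches → `lst.append('O')` → lst = ['P', 'O'].
4. `else` is skipped (an exception was raised).
Result: ['P', 'O']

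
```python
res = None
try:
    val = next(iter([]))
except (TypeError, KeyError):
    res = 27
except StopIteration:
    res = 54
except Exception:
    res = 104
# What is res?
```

Step-by-step execution trace:
1. `val = next(iter([]))` raises StopIteration.
2. `except (TypeError, KeyError)` does not match StopIteration; skipped.
3. `except StopIteration` matches (exact type match) → res = 54.
4. `except Exception` is not reached.
Result: 54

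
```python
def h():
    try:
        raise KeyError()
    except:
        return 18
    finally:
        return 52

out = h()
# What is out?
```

Step-by-step execution trace:
1. `h()` enters try: `raise KeyError()` raises KeyError.
2. bare `except` matches → `return 18` sets pending return value 18.
3. Before returning, `finally: return 52` runs and overrides the pending return.
4. h() returns 52 → out = 52.
Result: 52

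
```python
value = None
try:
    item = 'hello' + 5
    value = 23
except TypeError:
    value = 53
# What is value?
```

Step-by-step execution trace:
1. `item = 'hello' + 5` raises TypeError.
2. `value = 23` is not reached.
3. `except TypeError` matches → value = 53.
Result: 53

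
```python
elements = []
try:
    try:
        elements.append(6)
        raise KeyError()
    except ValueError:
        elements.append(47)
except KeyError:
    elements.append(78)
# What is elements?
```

Step-by-step execution trace:
1. Inner try: `elements.append(6)` → elements = [6].
2. `raise KeyError()` raises KeyError.
3. Inner `except ValueError` does not match KeyError; exception propagates to outer try.
4. Outer `except KeyError` matches → `elements.append(78)` → elements = [6, 78].
Result: [6, 78]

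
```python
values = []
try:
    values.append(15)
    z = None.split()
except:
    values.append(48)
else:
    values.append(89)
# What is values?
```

Step-by-step execution trace:
1. try: `values.append(15)` → values = [15].
2. `z = None.split()` raises AttributeError.
3. bare `except` matches → `values.append(48)` → values = [15, 48].
4. `else` is skipped (an exception was raised).
Result: [15, 48]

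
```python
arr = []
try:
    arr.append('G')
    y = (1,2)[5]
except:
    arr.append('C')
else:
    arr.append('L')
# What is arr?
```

Step-by-step execution trace:
1. try: `arr.append('G')` → arr = ['G'].
2. `y = (1,2)[5]` raises IndexError.
3. bare `except` matches → `arr.append('C')` → arr = ['G', 'C'].
4. `else` is skipped (an exception was raised).
Result: ['G', 'C']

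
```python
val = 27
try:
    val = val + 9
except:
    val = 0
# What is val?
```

Step-by-step execution trace:
1. val starts at 27.
2. try: `val = val + 9` → val = 36. No exception raised.
3. `except` is skipped.
Result: 36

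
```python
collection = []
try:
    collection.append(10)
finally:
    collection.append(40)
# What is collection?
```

Step-by-step execution trace:
1. try: `collection.append(10)` → collection = [10].
2. The try body completes without raising.
3. finally always runs: `collection.append(40)` → collection = [10, 40].
Result: [10, 40]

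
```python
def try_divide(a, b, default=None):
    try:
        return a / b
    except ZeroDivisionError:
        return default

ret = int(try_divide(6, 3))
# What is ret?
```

Step-by-step execution trace:
1. `try_divide(6, 3)` enters try: `return 6 / 3` → returns 2.0. No exception raised.
2. `except ZeroDivisionError` is skipped.
3. `int(2.0)` → 2 → ret = 2.
Result: 2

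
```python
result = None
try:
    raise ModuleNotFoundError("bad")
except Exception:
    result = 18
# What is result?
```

Step-by-step execution trace:
1. `raise ModuleNotFoundError(...)` raises ModuleNotFoundError.
2. `except Exception` matches (ModuleNotFoundError is a subclass of Exception) → result = 18.
Result: 18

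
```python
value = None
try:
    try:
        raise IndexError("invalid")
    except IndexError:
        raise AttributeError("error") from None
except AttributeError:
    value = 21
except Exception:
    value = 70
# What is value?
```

Step-by-step execution trace:
1. Inner try raises IndexError; inner `except IndexError` catches it.
2. `raise AttributeError(...) from None` raises AttributeError (from None suppresses __context__, but the active exception is still AttributeError).
3. Outer `except AttributeError` matches → value = 21.
4. `except Exception` is not reached.
Result: 21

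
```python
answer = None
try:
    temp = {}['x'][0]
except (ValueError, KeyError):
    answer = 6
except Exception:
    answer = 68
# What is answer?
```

Step-by-step execution trace:
1. `temp = {}['x'][0]` raises KeyError.
2. `except (ValueError, KeyError)` matches (KeyError is in the tuple) → answer = 6.
3. `except Exception` is not reached.
Result: 6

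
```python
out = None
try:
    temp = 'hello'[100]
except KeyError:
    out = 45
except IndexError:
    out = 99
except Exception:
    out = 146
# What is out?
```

Step-by-step execution trace:
1. `temp = 'hello'[100]` raises IndexError.
2. `except KeyError` does not match IndexError; skipped.
3. `except IndexError` matches → out = 99.
4. Remaining except clauses are skipped.
Result: 99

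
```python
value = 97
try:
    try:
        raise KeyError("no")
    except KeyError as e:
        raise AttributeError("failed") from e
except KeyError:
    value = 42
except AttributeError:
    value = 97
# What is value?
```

Step-by-step execution trace:
1. Inner try raises KeyError; inner `except KeyError as e` catches it.
2. `raise AttributeError(...) from e` raises AttributeError (KeyError is attached as __cause__, but only AttributeError is active).
3. Outer `except KeyError` does not match AttributeError; skipped.
4. Outer `except AttributeError` matches → value = 97.
Result: 97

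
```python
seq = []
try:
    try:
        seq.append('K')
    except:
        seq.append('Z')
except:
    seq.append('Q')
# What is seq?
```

Step-by-step execution trace:
1. Inner try: `seq.append('K')` → seq = ['K']. No exception raised.
2. Inner `except` is skipped.
3. Inner try completes normally; outer `except` is skipped.
Result: ['K']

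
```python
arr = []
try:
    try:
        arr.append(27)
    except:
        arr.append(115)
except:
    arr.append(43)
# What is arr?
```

Step-by-step execution trace:
1. Inner try: `arr.append(27)` → arr = [27]. No exception raised.
2. Inner `except` is skipped.
3. Inner try completes normally; outer `except` is skipped.
Result: [27]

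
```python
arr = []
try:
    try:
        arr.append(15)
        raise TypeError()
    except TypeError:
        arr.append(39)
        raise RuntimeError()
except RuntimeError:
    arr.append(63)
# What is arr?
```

Step-by-step execution trace:
1. Inner try: `arr.append(15)` → arr = [15].
2. `raise TypeError()` raises TypeError.
3. Inner `except TypeError` matches → `arr.append(39)` → arr = [15, 39].
4. `raise RuntimeError()` raises RuntimeError; propagates to outer try.
5. Outer `except RuntimeError` matches → `arr.append(63)` → arr = [15, 39, 63].
Result: [15, 39, 63]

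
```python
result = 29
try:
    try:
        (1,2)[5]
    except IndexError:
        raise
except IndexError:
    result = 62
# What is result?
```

Step-by-step execution trace:
1. Inner try: `(1,2)[5]` raises IndexError.
2. Inner `except IndexError` matches; bare `raise` re-raises the same IndexError.
3. Outer `except IndexError` matches → result = 62.
Result: 62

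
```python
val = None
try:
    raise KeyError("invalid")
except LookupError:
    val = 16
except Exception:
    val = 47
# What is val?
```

Step-by-step execution trace:
1. `raise KeyError(...)` raises KeyError.
2. `except LookupError` matches (KeyError is a subclass of LookupError) → val = 16.
3. `except Exception` is not reached.
Result: 16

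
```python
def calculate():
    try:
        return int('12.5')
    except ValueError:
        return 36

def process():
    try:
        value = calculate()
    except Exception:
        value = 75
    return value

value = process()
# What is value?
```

Step-by-step execution trace:
1. `process()` calls `calculate()`.
2. In calculate: `int('12.5')` raises ValueError; `except ValueError` catches it → returns 36.
3. In process: `value = calculate()` → value = 36. No exception reaches process.
4. `except Exception` is skipped; process returns 36.
5. value = 36.
Result: 36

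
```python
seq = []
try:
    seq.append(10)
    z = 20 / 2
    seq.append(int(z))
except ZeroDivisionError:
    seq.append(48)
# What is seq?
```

Step-by-step execution trace:
1. try: `seq.append(10)` → seq = [10].
2. `z = 20 / 2` → z = 10.0. No exception raised.
3. `seq.append(int(z))` → seq = [10, 10].
4. `except ZeroDivisionError` is skipped (no exception was raised).
Result: [10, 10]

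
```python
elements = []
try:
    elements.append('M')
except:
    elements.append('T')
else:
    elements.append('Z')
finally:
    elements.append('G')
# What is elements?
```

Step-by-step execution trace:
1. try: `elements.append('M')` → elements = ['M']. No exception raised.
2. `except` is skipped.
3. `else` runs: `elements.append('Z')` → elements = ['M', 'Z'].
4. `finally` always runs: `elements.append('G')` → elements = ['M', 'Z', 'G'].
Result: ['M', 'Z', 'G']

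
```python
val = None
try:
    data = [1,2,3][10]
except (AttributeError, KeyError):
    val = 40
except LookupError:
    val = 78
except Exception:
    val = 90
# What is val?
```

Step-by-step execution trace:
1. `data = [1,2,3][10]` raises IndexError.
2. `except (AttributeError, KeyError)` does not match IndexError; skipped.
3. `except LookupError` matches (IndexError is a subclass of LookupError) → val = 78.
4. `except Exception` is not reached.
Result: 78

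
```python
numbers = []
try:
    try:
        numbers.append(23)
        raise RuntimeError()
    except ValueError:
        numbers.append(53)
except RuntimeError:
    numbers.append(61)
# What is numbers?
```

Step-by-step execution trace:
1. Inner try: `numbers.append(23)` → numbers = [23].
2. `raise RuntimeError()` raises RuntimeError.
3. Inner `except ValueError` does not match RuntimeError; exception propagates to outer try.
4. Outer `except RuntimeError` matches → `numbers.append(61)` → numbers = [23, 61].
Result: [23, 61]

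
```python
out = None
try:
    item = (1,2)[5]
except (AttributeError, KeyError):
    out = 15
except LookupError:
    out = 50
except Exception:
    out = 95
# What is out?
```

Step-by-step execution trace:
1. `item = (1,2)[5]` raises IndexError.
2. `except (AttributeError, KeyError)` does not match IndexError; skipped.
3. `except LookupError` matches (IndexError is a subclass of LookupError) → out = 50.
4. `except Exception` is not reached.
Result: 50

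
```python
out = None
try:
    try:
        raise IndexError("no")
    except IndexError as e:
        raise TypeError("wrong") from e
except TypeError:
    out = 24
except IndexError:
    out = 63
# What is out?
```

Step-by-step execution trace:
1. Inner try raises IndexError; inner `except IndexError as e` catches it.
2. `raise TypeError(...) from e` raises TypeError (IndexError is attached as __cause__, but only TypeError is active).
3. Outer `except TypeError` matches → out = 24.
4. `except IndexError` is not reached.
Result: 24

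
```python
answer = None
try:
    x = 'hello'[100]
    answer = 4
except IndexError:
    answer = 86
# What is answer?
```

Step-by-step execution trace:
1. `x = 'hello'[100]` raises IndexError.
2. `answer = 4` is not reached.
3. `except IndexError` matches → answer = 86.
Result: 86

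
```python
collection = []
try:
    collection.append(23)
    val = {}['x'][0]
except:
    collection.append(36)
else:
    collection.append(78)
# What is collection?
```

Step-by-step execution trace:
1. try: `collection.append(23)` → collection = [23].
2. `val = {}['x'][0]` raises KeyError.
3. bare `except` matches → `collection.append(36)` → collection = [23, 36].
4. `else` is skipped (an exception was raised).
Result: [23, 36]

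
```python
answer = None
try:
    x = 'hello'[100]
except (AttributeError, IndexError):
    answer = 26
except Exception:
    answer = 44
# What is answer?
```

Step-by-step execution trace:
1. `x = 'hello'[100]` raises IndexError.
2. `except (AttributeError, IndexError)` matches (IndexError is in the tuple) → answer = 26.
3. `except Exception` is not reached.
Result: 26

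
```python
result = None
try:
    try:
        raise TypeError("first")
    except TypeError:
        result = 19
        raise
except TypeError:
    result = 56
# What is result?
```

Step-by-step execution trace:
1. Inner try: `raise TypeError("first")` raises TypeError.
2. Inner `except TypeError` matches → result = 19.
3. bare `raise` re-raises the same TypeError.
4. Outer `except TypeError` matches → result = 56.
Result: 56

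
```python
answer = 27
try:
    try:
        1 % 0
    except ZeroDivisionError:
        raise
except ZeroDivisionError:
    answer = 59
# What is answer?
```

Step-by-step execution trace:
1. Inner try: `1 % 0` raises ZeroDivisionError.
2. Inner `except ZeroDivisionError` matches; bare `raise` re-raises the same ZeroDivisionError.
3. Outer `except ZeroDivisionError` matches → answer = 59.
Result: 59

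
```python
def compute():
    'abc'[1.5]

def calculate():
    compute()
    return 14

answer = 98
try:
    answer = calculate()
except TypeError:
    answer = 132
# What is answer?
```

Step-by-step execution trace:
1. answer starts at 98.
2. try: `calculate()` calls `compute()`.
3. `compute()` evaluates `'abc'[1.5]`, which raises TypeError; it propagates through calculate (uncaught).
4. `return 14` in calculate is not reached; the assignment to answer does not complete.
5. `except TypeError` matches → answer = 132.
Result: 132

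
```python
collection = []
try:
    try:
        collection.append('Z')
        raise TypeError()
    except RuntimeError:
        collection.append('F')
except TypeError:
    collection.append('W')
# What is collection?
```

Step-by-step execution trace:
1. Inner try: `collection.append('Z')` → collection = ['Z'].
2. `raise TypeError()` raises TypeError.
3. Inner `except RuntimeError` does not match TypeError; exception propagates to outer try.
4. Outer `except TypeError` matches → `collection.append('W')` → collection = ['Z', 'W'].
Result: ['Z', 'W']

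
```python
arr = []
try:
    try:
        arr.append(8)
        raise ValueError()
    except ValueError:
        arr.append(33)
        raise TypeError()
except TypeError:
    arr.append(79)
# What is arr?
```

Step-by-step execution trace:
1. Inner try: `arr.append(8)` → arr = [8].
2. `raise ValueError()` raises ValueError.
3. Inner `except ValueError` matches → `arr.append(33)` → arr = [8, 33].
4. `raise TypeError()` raises TypeError; propagates to outer try.
5. Outer `except TypeError` matches → `arr.append(79)` → arr = [8, 33, 79].
Result: [8, 33, 79]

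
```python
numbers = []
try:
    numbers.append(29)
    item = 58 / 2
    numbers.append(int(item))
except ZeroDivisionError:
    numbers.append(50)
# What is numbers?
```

Step-by-step execution trace:
1. try: `numbers.append(29)` → numbers = [29].
2. `item = 58 / 2` → item = 29.0. No exception raised.
3. `numbers.append(int(item))` → numbers = [29, 29].
4. `except ZeroDivisionError` is skipped (no exception was raised).
Result: [29, 29]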